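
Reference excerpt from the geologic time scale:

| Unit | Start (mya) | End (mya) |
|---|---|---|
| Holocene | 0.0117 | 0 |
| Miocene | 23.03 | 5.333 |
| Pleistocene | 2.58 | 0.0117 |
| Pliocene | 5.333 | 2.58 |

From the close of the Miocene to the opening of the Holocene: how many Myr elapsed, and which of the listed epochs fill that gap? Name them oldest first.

End of Miocene = 5.333 Ma; start of Holocene = 0.0117 Ma.
Gap = 5.333 − 0.0117 = 5.3213 Myr.
Epochs wholly inside 5.333–0.0117 Ma: Pliocene (5.333–2.58), Pleistocene (2.58–0.0117).

5.3213 million years; Pliocene, Pleistocene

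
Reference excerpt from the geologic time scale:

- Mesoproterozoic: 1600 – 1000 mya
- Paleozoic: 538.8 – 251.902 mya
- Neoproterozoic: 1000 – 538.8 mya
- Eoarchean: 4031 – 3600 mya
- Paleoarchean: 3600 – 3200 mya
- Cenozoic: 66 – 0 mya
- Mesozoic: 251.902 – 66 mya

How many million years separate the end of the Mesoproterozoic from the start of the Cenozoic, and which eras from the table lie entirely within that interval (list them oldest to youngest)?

End of Mesoproterozoic = 1000 Ma; start of Cenozoic = 66 Ma.
Gap = 1000 − 66 = 934 Myr.
Eras wholly inside 1000–66 Ma: Neoproterozoic (1000–538.8), Paleozoic (538.8–251.902), Mesozoic (251.902–66).

934 million years; Neoproterozoic, Paleozoic, Mesozoic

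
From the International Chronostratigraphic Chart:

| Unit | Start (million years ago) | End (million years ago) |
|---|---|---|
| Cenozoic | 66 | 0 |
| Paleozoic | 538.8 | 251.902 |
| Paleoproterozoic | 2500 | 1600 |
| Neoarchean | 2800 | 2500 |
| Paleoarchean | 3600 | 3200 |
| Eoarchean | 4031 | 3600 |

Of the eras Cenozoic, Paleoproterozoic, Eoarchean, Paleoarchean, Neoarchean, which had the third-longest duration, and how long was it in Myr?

Paleoarchean, 400 million years

Durations: Cenozoic 66; Paleoproterozoic 900; Eoarchean 431; Paleoarchean 400; Neoarchean 300 Myr.
Sorted longest-first: Paleoproterozoic (900), Eoarchean (431), Paleoarchean (400), Neoarchean (300), Cenozoic (66).
The third longest is Paleoarchean at 400 Myr.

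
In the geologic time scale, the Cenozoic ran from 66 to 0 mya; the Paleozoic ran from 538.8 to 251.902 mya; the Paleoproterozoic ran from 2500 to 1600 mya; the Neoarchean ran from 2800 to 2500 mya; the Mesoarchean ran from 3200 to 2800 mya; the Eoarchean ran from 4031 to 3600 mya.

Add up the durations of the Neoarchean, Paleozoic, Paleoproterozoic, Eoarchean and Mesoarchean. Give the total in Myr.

2317.898 million years

Duration is start − end for each: (2800 − 2500) + (538.8 − 251.902) + (2500 − 1600) + (4031 − 3600) + (3200 − 2800).
That is 300 + 286.898 + 900 + 431 + 400, which totals 2317.898 million years.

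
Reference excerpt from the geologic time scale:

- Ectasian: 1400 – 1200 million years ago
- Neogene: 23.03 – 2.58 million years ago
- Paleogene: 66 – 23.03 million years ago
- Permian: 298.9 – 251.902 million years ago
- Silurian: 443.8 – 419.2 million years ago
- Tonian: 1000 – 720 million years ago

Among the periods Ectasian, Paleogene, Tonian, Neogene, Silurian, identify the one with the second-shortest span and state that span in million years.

Start − end for each: Ectasian 1400 − 1200 = 200; Paleogene 66 − 23.03 = 42.97; Tonian 1000 − 720 = 280; Neogene 23.03 − 2.58 = 20.45; Silurian 443.8 − 419.2 = 24.6.
Ranking these from shortest: Neogene < Silurian < Paleogene < Ectasian < Tonian.
Position 2 in that ranking is Silurian, which lasted 24.6 Myr.

Silurian, 24.6 million years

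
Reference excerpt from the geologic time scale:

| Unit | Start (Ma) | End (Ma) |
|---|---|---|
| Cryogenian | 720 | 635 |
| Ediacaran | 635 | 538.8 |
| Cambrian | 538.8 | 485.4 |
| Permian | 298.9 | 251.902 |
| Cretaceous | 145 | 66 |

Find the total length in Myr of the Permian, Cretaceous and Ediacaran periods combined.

Duration is start − end for each: (298.9 − 251.902) + (145 − 66) + (635 − 538.8).
That is 46.998 + 79 + 96.2, which totals 222.198 million years.

222.198 million years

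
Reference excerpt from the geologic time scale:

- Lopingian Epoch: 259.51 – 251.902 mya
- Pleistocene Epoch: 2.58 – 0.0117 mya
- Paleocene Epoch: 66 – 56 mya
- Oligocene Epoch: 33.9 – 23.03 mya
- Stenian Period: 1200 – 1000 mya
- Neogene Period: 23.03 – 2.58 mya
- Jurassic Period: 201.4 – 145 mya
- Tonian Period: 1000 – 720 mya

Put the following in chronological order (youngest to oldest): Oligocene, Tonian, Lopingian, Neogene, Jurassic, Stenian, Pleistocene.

The oldest of these is Stenian (starts 1200 Ma) and the youngest is Pleistocene (ends 0.0117 Ma).
In between, by decreasing start age: Tonian (1000), Lopingian (259.51), Jurassic (201.4), Oligocene (33.9), Neogene (23.03).
Listing youngest first means reversing that sequence.

Pleistocene, then Neogene, then Oligocene, then Jurassic, then Lopingian, then Tonian, then Stenian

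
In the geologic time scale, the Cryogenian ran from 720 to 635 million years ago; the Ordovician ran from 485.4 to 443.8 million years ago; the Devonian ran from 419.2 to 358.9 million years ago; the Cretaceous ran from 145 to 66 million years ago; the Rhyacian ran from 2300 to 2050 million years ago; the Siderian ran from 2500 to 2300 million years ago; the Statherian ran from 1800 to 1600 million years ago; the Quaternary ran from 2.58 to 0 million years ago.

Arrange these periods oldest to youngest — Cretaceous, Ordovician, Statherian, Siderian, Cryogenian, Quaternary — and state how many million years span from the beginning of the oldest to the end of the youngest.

Start ages (Ma): Siderian 2500, Statherian 1800, Cryogenian 720, Ordovician 485.4, Cretaceous 145, Quaternary 2.58.
Ordered oldest to youngest: Siderian, Statherian, Cryogenian, Ordovician, Cretaceous, Quaternary.
Span = 2500 − 0 = 2500 Myr.

Siderian, Statherian, Cryogenian, Ordovician, Cretaceous, Quaternary; total span 2500 Myr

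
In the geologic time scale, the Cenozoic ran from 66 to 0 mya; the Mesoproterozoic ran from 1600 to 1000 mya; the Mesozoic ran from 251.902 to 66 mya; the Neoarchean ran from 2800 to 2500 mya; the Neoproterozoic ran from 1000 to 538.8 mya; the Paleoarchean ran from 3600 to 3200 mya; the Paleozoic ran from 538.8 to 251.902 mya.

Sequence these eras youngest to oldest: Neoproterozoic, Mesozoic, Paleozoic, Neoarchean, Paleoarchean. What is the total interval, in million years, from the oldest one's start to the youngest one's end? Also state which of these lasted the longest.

From the excerpt: Neoproterozoic 1000–538.8; Mesozoic 251.902–66; Paleozoic 538.8–251.902; Neoarchean 2800–2500; Paleoarchean 3600–3200 (Ma).
Larger Ma is earlier, so the oldest is Paleoarchean and the youngest is Mesozoic; youngest to oldest: Mesozoic, Paleozoic, Neoproterozoic, Neoarchean, Paleoarchean.
Oldest start 3600 minus youngest end 66 gives 3534 Myr overall.
Individual lengths (start − end): Mesozoic 185.902; Paleozoic 286.898; Paleoarchean 400; Neoarchean 300; Neoproterozoic 461.2. The largest is Neoproterozoic at 461.2 Myr.

Mesozoic, Paleozoic, Neoproterozoic, Neoarchean, Paleoarchean; total span 3534 Myr; longest is Neoproterozoic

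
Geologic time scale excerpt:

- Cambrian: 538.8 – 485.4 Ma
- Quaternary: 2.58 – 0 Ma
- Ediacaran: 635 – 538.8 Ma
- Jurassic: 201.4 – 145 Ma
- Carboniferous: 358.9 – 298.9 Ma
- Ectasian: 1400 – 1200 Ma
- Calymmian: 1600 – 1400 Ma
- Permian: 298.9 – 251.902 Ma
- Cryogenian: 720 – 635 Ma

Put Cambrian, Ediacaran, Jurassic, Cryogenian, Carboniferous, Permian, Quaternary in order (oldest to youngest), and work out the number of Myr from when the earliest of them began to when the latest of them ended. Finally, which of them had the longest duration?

Start ages (Ma): Cryogenian 720, Ediacaran 635, Cambrian 538.8, Carboniferous 358.9, Permian 298.9, Jurassic 201.4, Quaternary 2.58.
Ordered oldest to youngest: Cryogenian, Ediacaran, Cambrian, Carboniferous, Permian, Jurassic, Quaternary.
Span = 720 − 0 = 720 Myr.
Durations: Quaternary 2.58, Ediacaran 96.2, Permian 46.998, Cambrian 53.4, Cryogenian 85, Carboniferous 60, Jurassic 56.4 → longest is Ediacaran (96.2 Myr).

Cryogenian, Ediacaran, Cambrian, Carboniferous, Permian, Jurassic, Quaternary; total span 720 Myr; longest is Ediacaran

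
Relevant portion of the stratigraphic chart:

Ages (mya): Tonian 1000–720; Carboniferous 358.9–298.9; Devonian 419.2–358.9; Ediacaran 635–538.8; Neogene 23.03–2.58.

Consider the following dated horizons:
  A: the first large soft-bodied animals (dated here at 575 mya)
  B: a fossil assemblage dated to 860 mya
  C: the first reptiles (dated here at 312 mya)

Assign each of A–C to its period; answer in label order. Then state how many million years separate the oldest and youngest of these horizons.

A: 575 Ma lies in 635–538.8 Ma, so Ediacaran.
B: 860 Ma lies in 1000–720 Ma, so Tonian.
C: 312 Ma lies in 358.9–298.9 Ma, so Carboniferous.
Oldest = 860 Ma, youngest = 312 Ma → span 548 Myr.

A — Ediacaran; B — Tonian; C — Carboniferous; span 548 million years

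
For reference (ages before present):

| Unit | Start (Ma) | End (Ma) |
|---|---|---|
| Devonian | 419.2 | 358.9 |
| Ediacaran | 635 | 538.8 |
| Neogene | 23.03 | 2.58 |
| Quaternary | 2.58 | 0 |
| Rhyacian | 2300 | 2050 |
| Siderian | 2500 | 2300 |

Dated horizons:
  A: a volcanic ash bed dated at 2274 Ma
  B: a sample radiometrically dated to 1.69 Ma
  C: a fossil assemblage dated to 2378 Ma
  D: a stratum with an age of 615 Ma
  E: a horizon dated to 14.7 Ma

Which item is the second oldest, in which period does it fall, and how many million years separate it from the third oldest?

A, in the Rhyacian; 1659 million years to D

Sorted oldest-first by Ma: C (2378), A (2274), D (615), E (14.7), B (1.69).
The second oldest is A at 2274 Ma, which lies in 2300–2050 Ma: the Rhyacian.
The third oldest is D at 615 Ma; separation = |2274 − 615| = 1659 Myr.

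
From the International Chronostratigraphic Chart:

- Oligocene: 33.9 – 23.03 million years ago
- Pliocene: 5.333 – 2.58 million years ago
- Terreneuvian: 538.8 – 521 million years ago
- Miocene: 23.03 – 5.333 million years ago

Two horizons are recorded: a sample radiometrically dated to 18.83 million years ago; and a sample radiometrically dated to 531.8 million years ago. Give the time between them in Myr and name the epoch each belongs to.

Elapsed time: 531.8 − 18.83 = 512.97 Myr.
18.83 Ma lies within 23.03–5.333 Ma: Miocene.
531.8 Ma lies within 538.8–521 Ma: Terreneuvian.

512.97 million years apart; the first in the Miocene, the second in the Terreneuvian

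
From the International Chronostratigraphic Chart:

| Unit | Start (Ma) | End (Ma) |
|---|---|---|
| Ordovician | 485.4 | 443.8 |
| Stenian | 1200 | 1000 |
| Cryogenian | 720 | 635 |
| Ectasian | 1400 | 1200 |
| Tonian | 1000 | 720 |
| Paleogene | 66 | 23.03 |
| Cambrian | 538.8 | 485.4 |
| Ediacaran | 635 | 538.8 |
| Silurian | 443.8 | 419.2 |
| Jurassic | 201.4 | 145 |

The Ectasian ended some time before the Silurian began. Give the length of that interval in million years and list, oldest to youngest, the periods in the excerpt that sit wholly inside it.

End of Ectasian = 1200 Ma; start of Silurian = 443.8 Ma.
Gap = 1200 − 443.8 = 756.2 Myr.
Periods wholly inside 1200–443.8 Ma: Stenian (1200–1000), Tonian (1000–720), Cryogenian (720–635), Ediacaran (635–538.8), Cambrian (538.8–485.4), Ordovician (485.4–443.8).

756.2 million years; Stenian, Tonian, Cryogenian, Ediacaran, Cambrian, Ordovician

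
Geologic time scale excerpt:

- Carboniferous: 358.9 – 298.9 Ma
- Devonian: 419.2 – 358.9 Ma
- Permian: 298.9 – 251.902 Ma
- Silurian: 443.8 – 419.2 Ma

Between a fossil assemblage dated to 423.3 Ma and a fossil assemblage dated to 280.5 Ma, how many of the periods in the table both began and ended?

2

The older date is 423.3 Ma and the younger is 280.5 Ma.
Periods with start < 423.3 and end > 280.5 Ma: Devonian (419.2–358.9), Carboniferous (358.9–298.9).
That is 2 complete periods.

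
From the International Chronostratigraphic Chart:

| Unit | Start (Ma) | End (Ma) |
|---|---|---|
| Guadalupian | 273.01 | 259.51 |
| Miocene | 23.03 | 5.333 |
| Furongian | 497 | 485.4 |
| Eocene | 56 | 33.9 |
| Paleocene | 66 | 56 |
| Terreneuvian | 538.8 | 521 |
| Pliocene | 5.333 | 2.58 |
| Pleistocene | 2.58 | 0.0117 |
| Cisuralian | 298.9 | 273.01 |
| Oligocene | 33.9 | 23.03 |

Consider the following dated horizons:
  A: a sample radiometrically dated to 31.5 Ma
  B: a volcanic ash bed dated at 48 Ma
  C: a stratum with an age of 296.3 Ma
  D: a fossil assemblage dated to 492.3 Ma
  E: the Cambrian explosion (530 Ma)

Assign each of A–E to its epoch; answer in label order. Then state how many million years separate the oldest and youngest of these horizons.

A: 31.5 Ma lies in 33.9–23.03 Ma, so Oligocene.
B: 48 Ma lies in 56–33.9 Ma, so Eocene.
C: 296.3 Ma lies in 298.9–273.01 Ma, so Cisuralian.
D: 492.3 Ma lies in 497–485.4 Ma, so Furongian.
E: 530 Ma lies in 538.8–521 Ma, so Terreneuvian.
Oldest = 530 Ma, youngest = 31.5 Ma → span 498.5 Myr.

A — Oligocene; B — Eocene; C — Cisuralian; D — Furongian; E — Terreneuvian; span 498.5 million years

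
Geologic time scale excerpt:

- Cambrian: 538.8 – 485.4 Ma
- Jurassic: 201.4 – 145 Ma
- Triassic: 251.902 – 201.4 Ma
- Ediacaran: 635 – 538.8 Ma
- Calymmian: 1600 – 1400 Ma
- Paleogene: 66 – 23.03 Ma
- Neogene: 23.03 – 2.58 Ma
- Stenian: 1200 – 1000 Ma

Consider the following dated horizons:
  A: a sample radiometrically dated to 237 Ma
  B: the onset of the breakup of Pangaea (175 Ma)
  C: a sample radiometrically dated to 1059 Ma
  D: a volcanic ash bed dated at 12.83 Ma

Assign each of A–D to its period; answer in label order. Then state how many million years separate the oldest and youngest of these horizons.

A — Triassic; B — Jurassic; C — Stenian; D — Neogene; span 1046.17 million years

Match each age against the start–end ranges in the excerpt: A = 237 Ma → Triassic (251.902–201.4); B = 175 Ma → Jurassic (201.4–145); C = 1059 Ma → Stenian (1200–1000); D = 12.83 Ma → Neogene (23.03–2.58).
The largest age is 1059 Ma and the smallest is 12.83 Ma; their difference is 1046.17 Myr.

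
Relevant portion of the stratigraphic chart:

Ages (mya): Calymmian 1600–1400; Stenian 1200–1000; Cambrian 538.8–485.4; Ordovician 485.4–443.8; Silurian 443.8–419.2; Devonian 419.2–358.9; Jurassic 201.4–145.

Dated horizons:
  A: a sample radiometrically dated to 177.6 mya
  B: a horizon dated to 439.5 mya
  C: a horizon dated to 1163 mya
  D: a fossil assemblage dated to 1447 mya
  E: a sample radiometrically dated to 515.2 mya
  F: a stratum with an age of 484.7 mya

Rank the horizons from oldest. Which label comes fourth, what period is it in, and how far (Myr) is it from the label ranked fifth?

Sorted oldest-first by Ma: D (1447), C (1163), E (515.2), F (484.7), B (439.5), A (177.6).
The fourth oldest is F at 484.7 Ma, which lies in 485.4–443.8 Ma: the Ordovician.
The fifth oldest is B at 439.5 Ma; separation = |484.7 − 439.5| = 45.2 Myr.

F, in the Ordovician; 45.2 million years to B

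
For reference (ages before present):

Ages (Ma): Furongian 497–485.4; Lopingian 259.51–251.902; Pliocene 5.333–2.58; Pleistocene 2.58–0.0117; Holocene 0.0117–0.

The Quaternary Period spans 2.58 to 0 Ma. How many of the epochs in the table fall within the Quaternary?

Epochs inside 2.58–0 Ma: Pleistocene, Holocene — 2 in total.

2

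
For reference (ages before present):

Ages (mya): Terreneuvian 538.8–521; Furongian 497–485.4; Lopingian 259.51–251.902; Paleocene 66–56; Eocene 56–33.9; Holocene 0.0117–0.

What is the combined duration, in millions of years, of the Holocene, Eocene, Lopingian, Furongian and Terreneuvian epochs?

Each duration: Holocene = 0.0117; Eocene = 22.1; Lopingian = 7.608; Furongian = 11.6; Terreneuvian = 17.8.
Sum: 0.0117 + 22.1 + 7.608 + 11.6 + 17.8 = 59.1197 Myr.

59.1197 million years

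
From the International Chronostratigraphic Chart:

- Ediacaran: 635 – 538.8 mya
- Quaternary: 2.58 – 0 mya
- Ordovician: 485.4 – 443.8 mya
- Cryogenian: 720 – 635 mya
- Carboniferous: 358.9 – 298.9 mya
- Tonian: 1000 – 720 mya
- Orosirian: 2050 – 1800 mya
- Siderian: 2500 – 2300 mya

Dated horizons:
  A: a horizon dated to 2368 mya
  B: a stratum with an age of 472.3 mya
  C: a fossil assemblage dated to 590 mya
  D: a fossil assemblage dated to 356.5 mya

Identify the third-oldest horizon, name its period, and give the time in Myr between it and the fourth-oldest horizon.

Sorted oldest-first by Ma: A (2368), C (590), B (472.3), D (356.5).
The third oldest is B at 472.3 Ma, which lies in 485.4–443.8 Ma: the Ordovician.
The fourth oldest is D at 356.5 Ma; separation = |472.3 − 356.5| = 115.8 Myr.

B, in the Ordovician; 115.8 million years to D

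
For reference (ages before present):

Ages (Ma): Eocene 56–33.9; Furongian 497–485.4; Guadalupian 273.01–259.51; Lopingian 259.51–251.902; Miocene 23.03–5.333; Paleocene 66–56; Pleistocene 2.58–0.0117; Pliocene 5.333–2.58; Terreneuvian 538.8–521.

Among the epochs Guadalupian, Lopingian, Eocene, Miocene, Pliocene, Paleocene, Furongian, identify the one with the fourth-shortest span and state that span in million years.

Durations: Guadalupian 13.5; Lopingian 7.608; Eocene 22.1; Miocene 17.697; Pliocene 2.753; Paleocene 10; Furongian 11.6 Myr.
Sorted shortest-first: Pliocene (2.753), Lopingian (7.608), Paleocene (10), Furongian (11.6), Guadalupian (13.5), Miocene (17.697), Eocene (22.1).
The fourth shortest is Furongian at 11.6 Myr.

Furongian, 11.6 million years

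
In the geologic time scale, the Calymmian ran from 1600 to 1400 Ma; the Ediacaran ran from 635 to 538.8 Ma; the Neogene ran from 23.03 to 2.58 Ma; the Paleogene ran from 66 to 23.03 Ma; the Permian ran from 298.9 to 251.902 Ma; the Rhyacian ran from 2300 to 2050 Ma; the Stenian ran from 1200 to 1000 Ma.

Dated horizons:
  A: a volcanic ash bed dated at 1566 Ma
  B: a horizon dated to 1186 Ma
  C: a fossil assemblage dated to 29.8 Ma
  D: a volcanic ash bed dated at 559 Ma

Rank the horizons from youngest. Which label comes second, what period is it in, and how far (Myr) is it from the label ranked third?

D, in the Ediacaran; 627 million years to B

Smaller Ma means younger, so youngest first: C 29.8 < D 559 < B 1186 < A 1566.
Counting 2 along gives D (559 Ma); the excerpt puts that inside the Ediacaran, 635–538.8 Ma.
Next in line is B (1186 Ma), and 1186 − 559 = 627 Myr.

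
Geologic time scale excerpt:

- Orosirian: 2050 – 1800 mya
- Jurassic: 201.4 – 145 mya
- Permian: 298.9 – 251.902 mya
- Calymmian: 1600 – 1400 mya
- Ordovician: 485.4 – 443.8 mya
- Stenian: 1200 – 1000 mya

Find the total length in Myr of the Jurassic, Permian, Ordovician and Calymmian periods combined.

344.998 million years

Each duration: Jurassic = 56.4; Permian = 46.998; Ordovician = 41.6; Calymmian = 200.
Sum: 56.4 + 46.998 + 41.6 + 200 = 344.998 Myr.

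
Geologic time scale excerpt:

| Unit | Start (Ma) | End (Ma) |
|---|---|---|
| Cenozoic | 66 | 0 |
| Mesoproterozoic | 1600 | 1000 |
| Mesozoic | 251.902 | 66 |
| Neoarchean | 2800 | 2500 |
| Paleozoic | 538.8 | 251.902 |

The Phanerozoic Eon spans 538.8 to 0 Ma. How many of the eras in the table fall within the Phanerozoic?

Eras inside 538.8–0 Ma: Paleozoic, Mesozoic, Cenozoic — 3 in total.

3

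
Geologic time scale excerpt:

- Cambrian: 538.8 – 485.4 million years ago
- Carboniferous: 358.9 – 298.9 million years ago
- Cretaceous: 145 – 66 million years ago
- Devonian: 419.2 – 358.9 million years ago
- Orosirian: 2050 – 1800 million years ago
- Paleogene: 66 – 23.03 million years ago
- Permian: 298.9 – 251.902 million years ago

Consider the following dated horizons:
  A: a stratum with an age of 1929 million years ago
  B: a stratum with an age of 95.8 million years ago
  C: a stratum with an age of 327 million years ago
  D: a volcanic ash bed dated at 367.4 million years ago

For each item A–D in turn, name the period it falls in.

A — Orosirian; B — Cretaceous; C — Carboniferous; D — Devonian

A: 1929 Ma lies in 2050–1800 Ma, so Orosirian.
B: 95.8 Ma lies in 145–66 Ma, so Cretaceous.
C: 327 Ma lies in 358.9–298.9 Ma, so Carboniferous.
D: 367.4 Ma lies in 419.2–358.9 Ma, so Devonian.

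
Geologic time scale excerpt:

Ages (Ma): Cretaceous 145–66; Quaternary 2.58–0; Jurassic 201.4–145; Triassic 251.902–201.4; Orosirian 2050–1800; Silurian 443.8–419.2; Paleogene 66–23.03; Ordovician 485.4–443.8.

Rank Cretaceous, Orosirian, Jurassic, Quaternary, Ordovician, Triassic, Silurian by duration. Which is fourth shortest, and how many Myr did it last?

Triassic, 50.502 million years

Durations: Cretaceous 79; Orosirian 250; Jurassic 56.4; Quaternary 2.58; Ordovician 41.6; Triassic 50.502; Silurian 24.6 Myr.
Sorted shortest-first: Quaternary (2.58), Silurian (24.6), Ordovician (41.6), Triassic (50.502), Jurassic (56.4), Cretaceous (79), Orosirian (250).
The fourth shortest is Triassic at 50.502 Myr.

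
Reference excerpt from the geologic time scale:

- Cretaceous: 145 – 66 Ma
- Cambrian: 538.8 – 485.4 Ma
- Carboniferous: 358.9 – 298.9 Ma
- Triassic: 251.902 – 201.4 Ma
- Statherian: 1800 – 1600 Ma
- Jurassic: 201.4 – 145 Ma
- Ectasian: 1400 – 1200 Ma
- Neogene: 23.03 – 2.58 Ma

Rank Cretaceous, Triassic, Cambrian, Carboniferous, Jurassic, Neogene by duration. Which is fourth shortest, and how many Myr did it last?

Start − end for each: Cretaceous 145 − 66 = 79; Triassic 251.902 − 201.4 = 50.502; Cambrian 538.8 − 485.4 = 53.4; Carboniferous 358.9 − 298.9 = 60; Jurassic 201.4 − 145 = 56.4; Neogene 23.03 − 2.58 = 20.45.
Ranking these from shortest: Neogene < Triassic < Cambrian < Jurassic < Carboniferous < Cretaceous.
Position 4 in that ranking is Jurassic, which lasted 56.4 Myr.

Jurassic, 56.4 million years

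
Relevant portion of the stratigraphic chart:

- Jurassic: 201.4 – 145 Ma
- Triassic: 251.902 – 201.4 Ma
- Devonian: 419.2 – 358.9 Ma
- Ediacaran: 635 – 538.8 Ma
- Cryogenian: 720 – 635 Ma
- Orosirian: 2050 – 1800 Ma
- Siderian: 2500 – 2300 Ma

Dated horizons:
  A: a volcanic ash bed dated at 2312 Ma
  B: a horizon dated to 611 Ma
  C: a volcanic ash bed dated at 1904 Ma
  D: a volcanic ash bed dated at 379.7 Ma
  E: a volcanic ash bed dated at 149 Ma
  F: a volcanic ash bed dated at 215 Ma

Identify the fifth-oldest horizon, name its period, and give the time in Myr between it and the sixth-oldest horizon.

Larger Ma means older, so oldest first: A 2312 > C 1904 > B 611 > D 379.7 > F 215 > E 149.
Counting 5 along gives F (215 Ma); the excerpt puts that inside the Triassic, 251.902–201.4 Ma.
Next in line is E (149 Ma), and 215 − 149 = 66 Myr.

F, in the Triassic; 66 million years to E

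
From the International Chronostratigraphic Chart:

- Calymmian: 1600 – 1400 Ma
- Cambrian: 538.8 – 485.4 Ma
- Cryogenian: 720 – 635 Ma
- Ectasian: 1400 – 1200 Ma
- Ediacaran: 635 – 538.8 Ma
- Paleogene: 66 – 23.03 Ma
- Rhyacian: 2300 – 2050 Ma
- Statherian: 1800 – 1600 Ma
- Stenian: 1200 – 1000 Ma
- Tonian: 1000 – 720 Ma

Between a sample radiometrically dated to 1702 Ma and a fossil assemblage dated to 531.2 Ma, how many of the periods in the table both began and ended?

6

The older date is 1702 Ma and the younger is 531.2 Ma.
Periods with start < 1702 and end > 531.2 Ma: Calymmian (1600–1400), Ectasian (1400–1200), Stenian (1200–1000), Tonian (1000–720), Cryogenian (720–635), Ediacaran (635–538.8).
That is 6 complete periods.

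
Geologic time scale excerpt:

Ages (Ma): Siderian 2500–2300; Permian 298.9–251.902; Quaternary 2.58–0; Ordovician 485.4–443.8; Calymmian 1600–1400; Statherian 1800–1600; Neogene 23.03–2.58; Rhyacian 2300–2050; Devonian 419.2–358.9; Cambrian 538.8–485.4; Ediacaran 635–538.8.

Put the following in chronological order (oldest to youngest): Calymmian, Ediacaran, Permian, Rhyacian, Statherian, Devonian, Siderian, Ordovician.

Siderian, Rhyacian, Statherian, Calymmian, Ediacaran, Ordovician, Devonian, Permian

The oldest of these is Siderian (starts 2500 Ma) and the youngest is Permian (ends 251.902 Ma).
In between, by decreasing start age: Rhyacian (2300), Statherian (1800), Calymmian (1600), Ediacaran (635), Ordovician (485.4), Devonian (419.2).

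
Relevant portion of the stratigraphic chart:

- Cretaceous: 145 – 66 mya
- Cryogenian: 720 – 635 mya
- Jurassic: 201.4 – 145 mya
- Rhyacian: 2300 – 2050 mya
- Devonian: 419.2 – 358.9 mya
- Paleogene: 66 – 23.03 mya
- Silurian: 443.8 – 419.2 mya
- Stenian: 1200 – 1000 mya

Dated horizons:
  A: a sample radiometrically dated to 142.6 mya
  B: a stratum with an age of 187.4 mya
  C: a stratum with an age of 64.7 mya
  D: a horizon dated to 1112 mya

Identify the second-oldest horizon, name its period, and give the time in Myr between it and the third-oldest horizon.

B, in the Jurassic; 44.8 million years to A

Larger Ma means older, so oldest first: D 1112 > B 187.4 > A 142.6 > C 64.7.
Counting 2 along gives B (187.4 Ma); the excerpt puts that inside the Jurassic, 201.4–145 Ma.
Next in line is A (142.6 Ma), and 187.4 − 142.6 = 44.8 Myr.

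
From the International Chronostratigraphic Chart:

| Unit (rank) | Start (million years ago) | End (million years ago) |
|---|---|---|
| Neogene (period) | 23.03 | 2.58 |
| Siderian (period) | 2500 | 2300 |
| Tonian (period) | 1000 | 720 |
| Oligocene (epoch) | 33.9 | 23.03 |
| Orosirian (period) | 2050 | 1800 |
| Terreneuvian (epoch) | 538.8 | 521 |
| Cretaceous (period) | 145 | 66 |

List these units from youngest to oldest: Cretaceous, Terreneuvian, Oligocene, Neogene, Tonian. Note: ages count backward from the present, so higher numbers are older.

Sorting by start age (ascending Ma, since larger Ma = older): Neogene began 23.03, Oligocene began 33.9, Cretaceous began 145, Terreneuvian began 538.8, Tonian began 1000.

Neogene, Oligocene, Cretaceous, Terreneuvian, Tonian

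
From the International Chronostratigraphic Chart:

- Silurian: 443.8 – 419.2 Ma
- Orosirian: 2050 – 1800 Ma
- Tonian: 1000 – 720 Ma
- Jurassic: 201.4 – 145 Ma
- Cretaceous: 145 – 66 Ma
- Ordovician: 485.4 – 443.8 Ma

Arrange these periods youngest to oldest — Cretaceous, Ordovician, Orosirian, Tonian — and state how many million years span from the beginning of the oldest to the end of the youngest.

Cretaceous → Ordovician → Tonian → Orosirian; total span 1984 Myr

From the excerpt: Cretaceous 145–66; Ordovician 485.4–443.8; Orosirian 2050–1800; Tonian 1000–720 (Ma).
Larger Ma is earlier, so the oldest is Orosirian and the youngest is Cretaceous; youngest to oldest: Cretaceous, Ordovician, Tonian, Orosirian.
Oldest start 2050 minus youngest end 66 gives 1984 Myr overall.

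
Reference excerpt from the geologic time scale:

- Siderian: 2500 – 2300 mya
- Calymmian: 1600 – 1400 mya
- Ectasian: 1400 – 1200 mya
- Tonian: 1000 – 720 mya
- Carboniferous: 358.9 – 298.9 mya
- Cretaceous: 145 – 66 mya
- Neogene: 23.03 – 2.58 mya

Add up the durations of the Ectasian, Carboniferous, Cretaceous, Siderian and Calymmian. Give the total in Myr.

739 million years

Each duration: Ectasian = 200; Carboniferous = 60; Cretaceous = 79; Siderian = 200; Calymmian = 200.
Sum: 200 + 60 + 79 + 200 + 200 = 739 Myr.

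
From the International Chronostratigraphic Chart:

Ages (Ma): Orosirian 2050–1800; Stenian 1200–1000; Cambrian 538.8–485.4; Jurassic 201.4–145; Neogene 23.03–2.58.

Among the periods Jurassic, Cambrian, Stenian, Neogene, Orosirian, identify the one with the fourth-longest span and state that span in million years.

Durations: Jurassic 56.4; Cambrian 53.4; Stenian 200; Neogene 20.45; Orosirian 250 Myr.
Sorted longest-first: Orosirian (250), Stenian (200), Jurassic (56.4), Cambrian (53.4), Neogene (20.45).
The fourth longest is Cambrian at 53.4 Myr.

Cambrian, 53.4 million years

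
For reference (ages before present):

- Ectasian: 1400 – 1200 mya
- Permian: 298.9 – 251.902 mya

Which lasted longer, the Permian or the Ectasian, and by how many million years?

Ectasian, by 153.002 million years

Permian: 298.9 − 251.902 = 46.998 Myr.
Ectasian: 1400 − 1200 = 200 Myr.
Difference: 200 − 46.998 = 153.002 Myr, so the Ectasian was longer.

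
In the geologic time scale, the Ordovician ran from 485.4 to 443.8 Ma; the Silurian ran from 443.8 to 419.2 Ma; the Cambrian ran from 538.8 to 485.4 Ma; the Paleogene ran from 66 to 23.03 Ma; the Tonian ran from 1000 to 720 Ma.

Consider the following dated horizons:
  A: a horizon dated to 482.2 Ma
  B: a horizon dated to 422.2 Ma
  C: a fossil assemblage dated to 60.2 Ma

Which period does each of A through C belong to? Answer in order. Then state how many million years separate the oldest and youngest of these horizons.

Match each age against the start–end ranges in the excerpt: A = 482.2 Ma → Ordovician (485.4–443.8); B = 422.2 Ma → Silurian (443.8–419.2); C = 60.2 Ma → Paleogene (66–23.03).
The largest age is 482.2 Ma and the smallest is 60.2 Ma; their difference is 422 Myr.

A — Ordovician; B — Silurian; C — Paleogene; span 422 million years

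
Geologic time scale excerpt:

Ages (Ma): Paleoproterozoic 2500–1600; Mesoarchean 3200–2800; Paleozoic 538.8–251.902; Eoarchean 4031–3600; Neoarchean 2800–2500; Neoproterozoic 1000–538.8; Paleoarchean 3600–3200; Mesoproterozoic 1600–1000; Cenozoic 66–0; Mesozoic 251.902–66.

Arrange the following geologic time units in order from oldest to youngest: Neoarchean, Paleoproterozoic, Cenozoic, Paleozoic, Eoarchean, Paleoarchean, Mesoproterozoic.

Eoarchean, Paleoarchean, Neoarchean, Paleoproterozoic, Mesoproterozoic, Paleozoic, Cenozoic

Sorting by start age (descending Ma, since larger Ma = older): Eoarchean began 4031, Paleoarchean began 3600, Neoarchean began 2800, Paleoproterozoic began 2500, Mesoproterozoic began 1600, Paleozoic began 538.8, Cenozoic began 66.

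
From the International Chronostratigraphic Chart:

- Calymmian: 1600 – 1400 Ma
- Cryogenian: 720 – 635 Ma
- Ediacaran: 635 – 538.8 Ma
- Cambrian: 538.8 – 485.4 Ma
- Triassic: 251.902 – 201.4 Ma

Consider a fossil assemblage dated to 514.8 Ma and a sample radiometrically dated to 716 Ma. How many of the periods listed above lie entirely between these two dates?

716 Ma sits inside the Cryogenian (720–635) and 514.8 Ma inside the Cambrian (538.8–485.4); neither of those is wholly between the two dates.
The listed periods lying completely between them are Ediacaran — 1 in all.

1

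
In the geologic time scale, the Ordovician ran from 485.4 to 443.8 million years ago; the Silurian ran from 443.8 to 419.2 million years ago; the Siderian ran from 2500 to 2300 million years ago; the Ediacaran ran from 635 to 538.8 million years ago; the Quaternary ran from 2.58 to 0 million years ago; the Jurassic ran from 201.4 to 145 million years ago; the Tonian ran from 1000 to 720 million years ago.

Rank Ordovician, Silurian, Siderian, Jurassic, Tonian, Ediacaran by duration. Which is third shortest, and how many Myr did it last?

Jurassic, 56.4 million years

Durations: Ordovician 41.6; Silurian 24.6; Siderian 200; Jurassic 56.4; Tonian 280; Ediacaran 96.2 Myr.
Sorted shortest-first: Silurian (24.6), Ordovician (41.6), Jurassic (56.4), Ediacaran (96.2), Siderian (200), Tonian (280).
The third shortest is Jurassic at 56.4 Myr.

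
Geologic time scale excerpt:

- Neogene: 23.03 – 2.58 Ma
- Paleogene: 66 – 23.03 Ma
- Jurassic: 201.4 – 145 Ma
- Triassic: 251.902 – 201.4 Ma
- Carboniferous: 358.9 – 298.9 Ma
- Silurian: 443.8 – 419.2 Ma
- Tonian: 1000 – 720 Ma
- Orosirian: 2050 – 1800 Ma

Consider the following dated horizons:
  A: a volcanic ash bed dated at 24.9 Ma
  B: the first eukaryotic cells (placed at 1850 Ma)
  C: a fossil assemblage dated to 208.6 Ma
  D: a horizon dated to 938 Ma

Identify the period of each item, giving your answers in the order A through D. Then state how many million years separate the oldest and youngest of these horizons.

A — Paleogene; B — Orosirian; C — Triassic; D — Tonian; span 1825.1 million years

A: 24.9 Ma lies in 66–23.03 Ma, so Paleogene.
B: 1850 Ma lies in 2050–1800 Ma, so Orosirian.
C: 208.6 Ma lies in 251.902–201.4 Ma, so Triassic.
D: 938 Ma lies in 1000–720 Ma, so Tonian.
Oldest = 1850 Ma, youngest = 24.9 Ma → span 1825.1 Myr.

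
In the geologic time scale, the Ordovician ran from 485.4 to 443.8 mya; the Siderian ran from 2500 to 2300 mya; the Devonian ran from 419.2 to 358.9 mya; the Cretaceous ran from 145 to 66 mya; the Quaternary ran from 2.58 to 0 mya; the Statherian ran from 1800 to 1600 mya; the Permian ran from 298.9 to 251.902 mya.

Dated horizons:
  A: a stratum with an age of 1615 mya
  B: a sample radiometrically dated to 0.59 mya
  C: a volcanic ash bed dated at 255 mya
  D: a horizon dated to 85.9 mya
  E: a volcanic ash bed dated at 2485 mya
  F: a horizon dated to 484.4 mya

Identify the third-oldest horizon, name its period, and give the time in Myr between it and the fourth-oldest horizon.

F, in the Ordovician; 229.4 million years to C

Sorted oldest-first by Ma: E (2485), A (1615), F (484.4), C (255), D (85.9), B (0.59).
The third oldest is F at 484.4 Ma, which lies in 485.4–443.8 Ma: the Ordovician.
The fourth oldest is C at 255 Ma; separation = |484.4 − 255| = 229.4 Myr.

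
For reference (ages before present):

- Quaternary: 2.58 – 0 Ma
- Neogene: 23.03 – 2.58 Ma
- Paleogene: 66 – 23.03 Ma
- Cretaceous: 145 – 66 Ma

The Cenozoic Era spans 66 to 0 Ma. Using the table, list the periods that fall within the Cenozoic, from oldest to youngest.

Paleogene, Neogene, Quaternary

Periods with both bounds inside 66–0 Ma: Paleogene (66–23.03), Neogene (23.03–2.58), Quaternary (2.58–0).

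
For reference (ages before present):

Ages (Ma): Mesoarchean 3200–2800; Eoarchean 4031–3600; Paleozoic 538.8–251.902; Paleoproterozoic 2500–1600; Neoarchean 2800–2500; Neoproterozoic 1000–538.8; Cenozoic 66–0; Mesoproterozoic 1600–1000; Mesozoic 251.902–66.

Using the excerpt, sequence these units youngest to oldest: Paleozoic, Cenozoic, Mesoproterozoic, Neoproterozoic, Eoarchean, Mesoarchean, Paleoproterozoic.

Cenozoic, then Paleozoic, then Neoproterozoic, then Mesoproterozoic, then Paleoproterozoic, then Mesoarchean, then Eoarchean

Read off each span (Ma): Paleozoic 538.8–251.902; Cenozoic 66–0; Mesoproterozoic 1600–1000; Neoproterozoic 1000–538.8; Eoarchean 4031–3600; Mesoarchean 3200–2800; Paleoproterozoic 2500–1600.
Larger Ma is older, so oldest→youngest is Eoarchean, Mesoarchean, Paleoproterozoic, Mesoproterozoic, Neoproterozoic, Paleozoic, Cenozoic; reverse it for youngest→oldest.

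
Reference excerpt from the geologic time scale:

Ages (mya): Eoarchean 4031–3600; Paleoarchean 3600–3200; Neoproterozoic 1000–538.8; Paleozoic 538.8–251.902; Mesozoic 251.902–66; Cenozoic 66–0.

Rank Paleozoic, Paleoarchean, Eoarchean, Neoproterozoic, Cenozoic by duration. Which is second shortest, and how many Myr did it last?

Paleozoic, 286.898 million years

Start − end for each: Paleozoic 538.8 − 251.902 = 286.898; Paleoarchean 3600 − 3200 = 400; Eoarchean 4031 − 3600 = 431; Neoproterozoic 1000 − 538.8 = 461.2; Cenozoic 66 − 0 = 66.
Ranking these from shortest: Cenozoic < Paleozoic < Paleoarchean < Eoarchean < Neoproterozoic.
Position 2 in that ranking is Paleozoic, which lasted 286.898 Myr.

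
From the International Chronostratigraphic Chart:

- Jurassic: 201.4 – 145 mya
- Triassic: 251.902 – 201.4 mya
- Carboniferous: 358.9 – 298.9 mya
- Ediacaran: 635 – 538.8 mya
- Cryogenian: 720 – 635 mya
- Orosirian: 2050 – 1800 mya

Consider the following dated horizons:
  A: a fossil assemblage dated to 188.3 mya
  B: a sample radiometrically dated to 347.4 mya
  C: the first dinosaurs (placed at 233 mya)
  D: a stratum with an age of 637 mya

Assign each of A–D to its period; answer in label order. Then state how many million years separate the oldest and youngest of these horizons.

A: 188.3 Ma lies in 201.4–145 Ma, so Jurassic.
B: 347.4 Ma lies in 358.9–298.9 Ma, so Carboniferous.
C: 233 Ma lies in 251.902–201.4 Ma, so Triassic.
D: 637 Ma lies in 720–635 Ma, so Cryogenian.
Oldest = 637 Ma, youngest = 188.3 Ma → span 448.7 Myr.

A — Jurassic; B — Carboniferous; C — Triassic; D — Cryogenian; span 448.7 million years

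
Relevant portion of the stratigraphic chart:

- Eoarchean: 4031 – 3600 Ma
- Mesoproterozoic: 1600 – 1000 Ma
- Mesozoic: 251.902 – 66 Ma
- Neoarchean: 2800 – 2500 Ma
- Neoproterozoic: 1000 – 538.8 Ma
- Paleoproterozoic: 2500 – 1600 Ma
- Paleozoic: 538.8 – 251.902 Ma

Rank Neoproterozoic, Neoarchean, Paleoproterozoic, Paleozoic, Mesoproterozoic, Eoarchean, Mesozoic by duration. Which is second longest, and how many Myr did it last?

Mesoproterozoic, 600 million years

Start − end for each: Neoproterozoic 1000 − 538.8 = 461.2; Neoarchean 2800 − 2500 = 300; Paleoproterozoic 2500 − 1600 = 900; Paleozoic 538.8 − 251.902 = 286.898; Mesoproterozoic 1600 − 1000 = 600; Eoarchean 4031 − 3600 = 431; Mesozoic 251.902 − 66 = 185.902.
Ranking these from longest: Paleoproterozoic > Mesoproterozoic > Neoproterozoic > Eoarchean > Neoarchean > Paleozoic > Mesozoic.
Position 2 in that ranking is Mesoproterozoic, which lasted 600 Myr.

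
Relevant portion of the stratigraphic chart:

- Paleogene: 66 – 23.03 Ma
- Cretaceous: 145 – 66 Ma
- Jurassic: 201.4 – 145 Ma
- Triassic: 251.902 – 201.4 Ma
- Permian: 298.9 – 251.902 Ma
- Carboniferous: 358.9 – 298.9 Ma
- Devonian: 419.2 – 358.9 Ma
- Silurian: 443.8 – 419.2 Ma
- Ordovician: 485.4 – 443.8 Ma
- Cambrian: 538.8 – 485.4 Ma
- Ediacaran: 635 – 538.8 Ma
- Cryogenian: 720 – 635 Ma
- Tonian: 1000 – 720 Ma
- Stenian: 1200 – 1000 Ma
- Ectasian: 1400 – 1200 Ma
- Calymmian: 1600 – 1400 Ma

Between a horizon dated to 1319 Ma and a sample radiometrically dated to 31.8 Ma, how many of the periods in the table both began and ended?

The older date is 1319 Ma and the younger is 31.8 Ma.
Periods with start < 1319 and end > 31.8 Ma: Stenian (1200–1000), Tonian (1000–720), Cryogenian (720–635), Ediacaran (635–538.8), Cambrian (538.8–485.4), Ordovician (485.4–443.8), Silurian (443.8–419.2), Devonian (419.2–358.9), Carboniferous (358.9–298.9), Permian (298.9–251.902), Triassic (251.902–201.4), Jurassic (201.4–145), Cretaceous (145–66).
That is 13 complete periods.

13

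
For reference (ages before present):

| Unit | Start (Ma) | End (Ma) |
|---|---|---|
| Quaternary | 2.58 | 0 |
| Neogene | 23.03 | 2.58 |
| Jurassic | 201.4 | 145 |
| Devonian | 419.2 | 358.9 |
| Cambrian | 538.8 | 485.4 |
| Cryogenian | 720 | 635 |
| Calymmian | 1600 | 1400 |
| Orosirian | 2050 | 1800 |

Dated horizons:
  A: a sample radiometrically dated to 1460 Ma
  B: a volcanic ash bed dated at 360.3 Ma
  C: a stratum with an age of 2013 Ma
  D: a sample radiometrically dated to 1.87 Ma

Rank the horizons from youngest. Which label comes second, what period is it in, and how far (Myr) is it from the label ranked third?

B, in the Devonian; 1099.7 million years to A

Smaller Ma means younger, so youngest first: D 1.87 < B 360.3 < A 1460 < C 2013.
Counting 2 along gives B (360.3 Ma); the excerpt puts that inside the Devonian, 419.2–358.9 Ma.
Next in line is A (1460 Ma), and 1460 − 360.3 = 1099.7 Myr.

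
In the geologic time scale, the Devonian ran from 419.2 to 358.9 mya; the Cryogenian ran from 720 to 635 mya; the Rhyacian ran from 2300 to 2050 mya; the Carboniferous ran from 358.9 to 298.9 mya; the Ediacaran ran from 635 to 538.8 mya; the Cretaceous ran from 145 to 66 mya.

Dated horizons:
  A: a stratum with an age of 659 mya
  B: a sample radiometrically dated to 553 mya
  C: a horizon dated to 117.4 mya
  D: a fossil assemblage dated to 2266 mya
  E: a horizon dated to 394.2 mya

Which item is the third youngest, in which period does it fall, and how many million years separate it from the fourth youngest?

Smaller Ma means younger, so youngest first: C 117.4 < E 394.2 < B 553 < A 659 < D 2266.
Counting 3 along gives B (553 Ma); the excerpt puts that inside the Ediacaran, 635–538.8 Ma.
Next in line is A (659 Ma), and 659 − 553 = 106 Myr.

B, in the Ediacaran; 106 million years to A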